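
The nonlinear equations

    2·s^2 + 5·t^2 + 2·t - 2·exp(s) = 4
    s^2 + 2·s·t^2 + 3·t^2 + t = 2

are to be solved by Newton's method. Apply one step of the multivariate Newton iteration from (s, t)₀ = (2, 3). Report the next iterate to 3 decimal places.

At (2, 3): F = (40.22189, 68.000).
Jacobian J = [[4·s - 2·exp(s), 10·t + 2], [2·s + 2·t^2, 4·s·t + 6·t + 1]].
At the point, J = [[-6.77811, 32.000], [22.000, 43.000]] (det J = -995.45882).
Solving J·Δ = −F gives Δ = (-0.448, -1.352).
Then the next iterate is (s, t)₁ = (1.552, 1.648).

(1.552, 1.648)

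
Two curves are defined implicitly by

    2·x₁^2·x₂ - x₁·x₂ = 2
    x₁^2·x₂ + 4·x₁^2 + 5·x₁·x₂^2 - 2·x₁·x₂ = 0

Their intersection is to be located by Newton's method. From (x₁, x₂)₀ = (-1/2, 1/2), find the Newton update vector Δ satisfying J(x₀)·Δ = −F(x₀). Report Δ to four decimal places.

(-0.1429, 1.2857)

At (-1/2, 1/2): F = (-1.5000, 1.0000).
Jacobian J = [[4·x₁·x₂ - x₂, 2·x₁^2 - x₁], [2·x₁·x₂ + 8·x₁ + 5·x₂^2 - 2·x₂, x₁^2 + 10·x₁·x₂ - 2·x₁]].
At the point, J = [[-1.5000, 1.0000], [-4.2500, -1.2500]] (det J = 6.1250).
Solving J·Δ = −F gives Δ = (-0.1429, 1.2857).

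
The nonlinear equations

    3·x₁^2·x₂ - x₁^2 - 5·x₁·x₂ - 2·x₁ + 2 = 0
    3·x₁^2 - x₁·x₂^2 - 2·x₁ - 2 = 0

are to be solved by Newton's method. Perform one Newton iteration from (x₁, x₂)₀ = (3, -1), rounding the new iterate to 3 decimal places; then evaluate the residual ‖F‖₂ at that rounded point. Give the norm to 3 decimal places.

7.231

At (3, -1): F = (-25.000, 16.000).
Jacobian J = [[6·x₁·x₂ - 2·x₁ - 5·x₂ - 2, 3·x₁^2 - 5·x₁], [6·x₁ - x₂^2 - 2, -2·x₁·x₂]].
At the point, J = [[-21.000, 12.000], [15.000, 6.000]] (det J = -306.000).
Solving J·Δ = −F gives Δ = (-1.118, 0.127).
Then the next iterate is (x₁, x₂)₁ = (1.882, -0.873).
Re-evaluating at (1.882, -0.873): F = (-6.36729, 3.42745), so ‖F‖₂ = 7.231.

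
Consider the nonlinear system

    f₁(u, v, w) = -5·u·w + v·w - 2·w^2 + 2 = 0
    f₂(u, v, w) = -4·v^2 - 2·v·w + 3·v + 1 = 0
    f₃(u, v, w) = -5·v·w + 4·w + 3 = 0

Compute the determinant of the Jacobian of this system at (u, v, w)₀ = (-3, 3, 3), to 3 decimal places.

-3105.000

J = [[-5·w, w, -5·u + v - 4·w], [0, -8·v - 2·w + 3, -2·v], [0, -5·w, -5·v + 4]].
At the point, J = [[-15.000, 3.000, 6.000], [0.000, -27.000, -6.000], [0.000, -15.000, -11.000]].
det J = -3105.000.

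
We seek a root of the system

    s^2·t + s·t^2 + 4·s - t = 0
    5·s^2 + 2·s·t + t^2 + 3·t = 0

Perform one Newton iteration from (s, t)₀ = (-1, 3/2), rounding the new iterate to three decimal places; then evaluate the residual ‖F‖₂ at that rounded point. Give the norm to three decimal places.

4.663

At (-1, 3/2): F = (-6.250, 8.750).
Jacobian J = [[2·s·t + t^2 + 4, s^2 + 2·s·t - 1], [10·s + 2·t, 2·s + 2·t + 3]].
At the point, J = [[3.250, -3.000], [-7.000, 4.000]] (det J = -8.000).
Solving J·Δ = −F gives Δ = (0.156, -1.914).
Then the next iterate is (s, t)₁ = (-0.844, -0.414).
Re-evaluating at (-0.844, -0.414): F = (-3.40157, 3.18991), so ‖F‖₂ = 4.663.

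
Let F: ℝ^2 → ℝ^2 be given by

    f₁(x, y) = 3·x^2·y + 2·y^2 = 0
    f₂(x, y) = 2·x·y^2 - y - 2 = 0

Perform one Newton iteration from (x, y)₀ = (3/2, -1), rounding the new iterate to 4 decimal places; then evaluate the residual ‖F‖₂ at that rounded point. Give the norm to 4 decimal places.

1.2386

At (3/2, -1): F = (-4.7500, 2.0000).
Jacobian J = [[6·x·y, 3·x^2 + 4·y], [2·y^2, 4·x·y - 1]].
At the point, J = [[-9.0000, 2.7500], [2.0000, -7.0000]] (det J = 57.5000).
Solving J·Δ = −F gives Δ = (-0.4826, 0.1478).
Then the next iterate is (x, y)₁ = (1.0174, -0.8522).
Re-evaluating at (1.0174, -0.8522): F = (-1.193854, 0.329963), so ‖F‖₂ = 1.2386.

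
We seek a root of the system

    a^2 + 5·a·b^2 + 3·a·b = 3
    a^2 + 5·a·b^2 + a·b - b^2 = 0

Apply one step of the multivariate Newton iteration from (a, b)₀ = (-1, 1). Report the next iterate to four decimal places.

At (-1, 1): F = (-10.0000, -6.0000).
Jacobian J = [[2·a + 5·b^2 + 3·b, 10·a·b + 3·a], [2·a + 5·b^2 + b, 10·a·b + a - 2·b]].
At the point, J = [[6.0000, -13.0000], [4.0000, -13.0000]] (det J = -26.0000).
Solving J·Δ = −F gives Δ = (2.0000, 0.1538).
Then the next iterate is (a, b)₁ = (1.0000, 1.1538).

(1.0000, 1.1538)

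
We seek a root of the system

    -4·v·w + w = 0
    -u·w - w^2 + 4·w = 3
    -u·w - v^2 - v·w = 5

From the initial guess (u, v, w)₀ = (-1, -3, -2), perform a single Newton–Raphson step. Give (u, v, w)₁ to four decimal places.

At (-1, -3, -2): F = (-26.0000, -17.0000, -22.0000).
Jacobian J = [[0, -4·w, -4·v + 1], [-w, 0, -u - 2·w + 4], [-w, -2·v - w, -u - v]].
At the point, J = [[0.0000, 8.0000, 13.0000], [2.0000, 0.0000, 9.0000], [2.0000, 8.0000, 4.0000]] (det J = 288.0000).
Solving J·Δ = −F gives Δ = (3.2500, 1.3542, 1.1667).
Then the next iterate is (u, v, w)₁ = (2.2500, -1.6458, -0.8333).

(2.2500, -1.6458, -0.8333)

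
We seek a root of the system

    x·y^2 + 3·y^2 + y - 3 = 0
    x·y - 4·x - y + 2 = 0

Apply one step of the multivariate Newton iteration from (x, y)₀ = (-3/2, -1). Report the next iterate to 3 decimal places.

(0.680, -1.160)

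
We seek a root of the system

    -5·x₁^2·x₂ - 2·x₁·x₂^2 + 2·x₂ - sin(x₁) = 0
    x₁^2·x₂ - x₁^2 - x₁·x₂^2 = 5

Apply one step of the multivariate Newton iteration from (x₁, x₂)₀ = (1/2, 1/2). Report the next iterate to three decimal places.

(2.065, -25.196)

At (1/2, 1/2): F = (-0.35443, -5.250).
Jacobian J = [[-10·x₁·x₂ - 2·x₂^2 - cos(x₁), -5·x₁^2 - 4·x₁·x₂ + 2], [2·x₁·x₂ - 2·x₁ - x₂^2, x₁^2 - 2·x₁·x₂]].
At the point, J = [[-3.87758, -0.250], [-0.750, -0.250]] (det J = 0.78190).
Solving J·Δ = −F gives Δ = (1.565, -25.696).
Then the next iterate is (x₁, x₂)₁ = (2.065, -25.196).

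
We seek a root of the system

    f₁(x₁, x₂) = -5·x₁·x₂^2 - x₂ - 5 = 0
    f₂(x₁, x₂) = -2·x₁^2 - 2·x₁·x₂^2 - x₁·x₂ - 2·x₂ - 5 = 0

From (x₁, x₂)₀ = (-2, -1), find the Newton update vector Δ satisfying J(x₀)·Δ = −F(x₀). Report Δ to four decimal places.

(1.2674, -0.0160)

At (-2, -1): F = (6.0000, -9.0000).
Jacobian J = [[-5·x₂^2, -10·x₁·x₂ - 1], [-4·x₁ - 2·x₂^2 - x₂, -4·x₁·x₂ - x₁ - 2]].
At the point, J = [[-5.0000, -21.0000], [7.0000, -8.0000]] (det J = 187.0000).
Solving J·Δ = −F gives Δ = (1.2674, -0.0160).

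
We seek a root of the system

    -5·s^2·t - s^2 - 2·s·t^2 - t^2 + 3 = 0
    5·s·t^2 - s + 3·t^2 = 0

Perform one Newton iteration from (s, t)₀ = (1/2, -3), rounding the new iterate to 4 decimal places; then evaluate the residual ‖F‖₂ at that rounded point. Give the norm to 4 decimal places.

14.6650

At (1/2, -3): F = (-11.5000, 49.0000).
Jacobian J = [[-10·s·t - 2·s - 2·t^2, -5·s^2 - 4·s·t - 2·t], [5·t^2 - 1, 10·s·t + 6·t]].
At the point, J = [[-4.0000, 10.7500], [44.0000, -33.0000]] (det J = -341.0000).
Solving J·Δ = −F gives Δ = (-0.4318, 0.9091).
Then the next iterate is (s, t)₁ = (0.0682, -2.0909).
Re-evaluating at (0.0682, -2.0909): F = (-1.924210, 14.538194), so ‖F‖₂ = 14.6650.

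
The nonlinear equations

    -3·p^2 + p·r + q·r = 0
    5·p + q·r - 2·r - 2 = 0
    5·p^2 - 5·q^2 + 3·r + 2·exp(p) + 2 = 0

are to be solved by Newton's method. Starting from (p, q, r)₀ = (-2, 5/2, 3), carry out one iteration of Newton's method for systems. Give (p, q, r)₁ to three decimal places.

(-2.000, 3.966, 15.206)

At (-2, 5/2, 3): F = (-10.500, -10.500, 0.02067).
Jacobian J = [[-6·p + r, r, p + q], [5, r, q - 2], [10·p + 2·exp(p), -10·q, 3]].
At the point, J = [[15.000, 3.000, 0.500], [5.000, 3.000, 0.500], [-19.72933, -25.000, 3.000]] (det J = 215.000).
Solving J·Δ = −F gives Δ = (0.000, 1.466, 12.206).
Then the next iterate is (p, q, r)₁ = (-2.000, 3.966, 15.206).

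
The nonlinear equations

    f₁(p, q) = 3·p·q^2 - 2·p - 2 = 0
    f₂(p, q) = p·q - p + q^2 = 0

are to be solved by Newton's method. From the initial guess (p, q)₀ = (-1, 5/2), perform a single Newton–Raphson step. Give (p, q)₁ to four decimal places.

At (-1, 5/2): F = (-18.7500, 4.7500).
Jacobian J = [[3·q^2 - 2, 6·p·q], [q - 1, p + 2·q]].
At the point, J = [[16.7500, -15.0000], [1.5000, 4.0000]] (det J = 89.5000).
Solving J·Δ = −F gives Δ = (0.0419, -1.2032).
Then the next iterate is (p, q)₁ = (-0.9581, 1.2968).

(-0.9581, 1.2968)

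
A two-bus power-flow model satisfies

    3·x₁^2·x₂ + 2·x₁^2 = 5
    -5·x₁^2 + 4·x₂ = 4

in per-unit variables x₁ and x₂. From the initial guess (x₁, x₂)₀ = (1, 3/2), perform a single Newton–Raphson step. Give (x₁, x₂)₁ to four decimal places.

At (1, 3/2): F = (1.5000, -3.0000).
Jacobian J = [[6·x₁·x₂ + 4·x₁, 3·x₁^2], [-10·x₁, 4]].
At the point, J = [[13.0000, 3.0000], [-10.0000, 4.0000]] (det J = 82.0000).
Solving J·Δ = −F gives Δ = (-0.1829, 0.2927).
Then the next iterate is (x₁, x₂)₁ = (0.8171, 1.7927).

(0.8171, 1.7927)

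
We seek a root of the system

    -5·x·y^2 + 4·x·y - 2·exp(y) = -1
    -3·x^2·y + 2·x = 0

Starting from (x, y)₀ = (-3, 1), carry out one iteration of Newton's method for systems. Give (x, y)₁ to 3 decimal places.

At (-3, 1): F = (-1.43656, -33.000).
Jacobian J = [[-5·y^2 + 4·y, -10·x·y + 4·x - 2·exp(y)], [-6·x·y + 2, -3·x^2]].
At the point, J = [[-1.000, 12.56344], [20.000, -27.000]] (det J = -224.26873).
Solving J·Δ = −F gives Δ = (2.022, 0.275).
Then the next iterate is (x, y)₁ = (-0.978, 1.275).

(-0.978, 1.275)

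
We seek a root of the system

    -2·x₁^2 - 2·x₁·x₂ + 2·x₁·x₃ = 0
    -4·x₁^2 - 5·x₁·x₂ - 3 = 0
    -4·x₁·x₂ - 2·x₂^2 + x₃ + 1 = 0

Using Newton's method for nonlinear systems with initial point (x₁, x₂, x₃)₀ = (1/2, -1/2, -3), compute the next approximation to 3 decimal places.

(0.452, -1.571, -1.405)

At (1/2, -1/2, -3): F = (-3.000, -2.750, -1.500).
Jacobian J = [[-4·x₁ - 2·x₂ + 2·x₃, -2·x₁, 2·x₁], [-8·x₁ - 5·x₂, -5·x₁, 0], [-4·x₂, -4·x₁ - 4·x₂, 1]].
At the point, J = [[-7.000, -1.000, 1.000], [-1.500, -2.500, 0.000], [2.000, 0.000, 1.000]] (det J = 21.000).
Solving J·Δ = −F gives Δ = (-0.048, -1.071, 1.595).
Then the next iterate is (x₁, x₂, x₃)₁ = (0.452, -1.571, -1.405).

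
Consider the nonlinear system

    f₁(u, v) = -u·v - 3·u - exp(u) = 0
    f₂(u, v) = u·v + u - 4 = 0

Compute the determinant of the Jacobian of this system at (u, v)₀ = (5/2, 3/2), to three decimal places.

J = [[-v - exp(u) - 3, -u], [v + 1, u]].
At the point, J = [[-16.68249, -2.500], [2.500, 2.500]].
det J = -35.456.

-35.456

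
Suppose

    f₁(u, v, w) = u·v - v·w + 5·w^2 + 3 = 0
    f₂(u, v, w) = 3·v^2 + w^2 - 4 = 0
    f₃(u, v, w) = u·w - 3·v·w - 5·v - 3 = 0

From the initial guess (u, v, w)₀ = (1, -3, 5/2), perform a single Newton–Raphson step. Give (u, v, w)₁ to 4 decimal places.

(-1.5215, -1.8169, 0.9093)

At (1, -3, 5/2): F = (38.7500, 29.2500, 37.0000).
Jacobian J = [[v, u - w, -v + 10·w], [0, 6·v, 2·w], [w, -3·w - 5, u - 3·v]].
At the point, J = [[-3.0000, -1.5000, 28.0000], [0.0000, -18.0000, 5.0000], [2.5000, -12.5000, 10.0000]] (det J = 1593.7500).
Solving J·Δ = −F gives Δ = (-2.5215, 1.1831, -1.5907).
Then the next iterate is (u, v, w)₁ = (-1.5215, -1.8169, 0.9093).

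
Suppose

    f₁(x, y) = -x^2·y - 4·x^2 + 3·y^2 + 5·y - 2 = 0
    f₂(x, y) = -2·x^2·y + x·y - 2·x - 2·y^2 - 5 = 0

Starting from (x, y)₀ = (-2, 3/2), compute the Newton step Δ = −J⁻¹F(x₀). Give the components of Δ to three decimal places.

(0.773, -0.726)

At (-2, 3/2): F = (-9.750, -20.500).
Jacobian J = [[-2·x·y - 8·x, -x^2 + 6·y + 5], [-4·x·y + y - 2, -2·x^2 + x - 4·y]].
At the point, J = [[22.000, 10.000], [11.500, -16.000]] (det J = -467.000).
Solving J·Δ = −F gives Δ = (0.773, -0.726).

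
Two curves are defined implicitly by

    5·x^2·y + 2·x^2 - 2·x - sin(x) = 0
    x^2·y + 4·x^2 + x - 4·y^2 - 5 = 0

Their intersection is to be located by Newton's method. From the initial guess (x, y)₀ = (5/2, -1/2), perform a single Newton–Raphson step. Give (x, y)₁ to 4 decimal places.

At (5/2, -1/2): F = (-8.723472, 18.3750).
Jacobian J = [[10·x·y + 4·x - cos(x) - 2, 5·x^2], [2·x·y + 8·x + 1, x^2 - 8·y]].
At the point, J = [[-3.698856, 31.2500], [18.5000, 10.2500]] (det J = -616.038278).
Solving J·Δ = −F gives Δ = (-1.0773, 0.1516).
Then the next iterate is (x, y)₁ = (1.4227, -0.3484).

(1.4227, -0.3484)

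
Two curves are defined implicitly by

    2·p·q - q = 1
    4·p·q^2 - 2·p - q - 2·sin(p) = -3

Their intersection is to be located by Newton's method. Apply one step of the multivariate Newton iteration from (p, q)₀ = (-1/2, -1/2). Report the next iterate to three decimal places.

(1.023, -1.262)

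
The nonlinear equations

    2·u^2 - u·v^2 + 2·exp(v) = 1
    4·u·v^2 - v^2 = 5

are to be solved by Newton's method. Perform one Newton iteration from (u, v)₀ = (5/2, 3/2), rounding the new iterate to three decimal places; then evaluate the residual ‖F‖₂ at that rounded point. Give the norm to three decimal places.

8.123

At (5/2, 3/2): F = (14.83838, 15.250).
Jacobian J = [[4·u - v^2, -2·u·v + 2·exp(v)], [4·v^2, 8·u·v - 2·v]].
At the point, J = [[7.750, 1.46338], [9.000, 27.000]] (det J = 196.07960).
Solving J·Δ = −F gives Δ = (-1.929, 0.078).
Then the next iterate is (u, v)₁ = (0.571, 1.578).
Re-evaluating at (0.571, 1.578): F = (7.92076, -1.80273), so ‖F‖₂ = 8.123.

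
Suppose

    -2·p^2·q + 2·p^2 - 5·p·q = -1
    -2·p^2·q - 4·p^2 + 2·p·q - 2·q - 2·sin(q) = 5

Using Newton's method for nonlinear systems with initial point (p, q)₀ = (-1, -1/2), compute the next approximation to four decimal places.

At (-1, -1/2): F = (1.5000, -5.041149).
Jacobian J = [[-4·p·q + 4·p - 5·q, -2·p^2 - 5·p], [-4·p·q - 8·p + 2·q, -2·p^2 + 2·p - 2·cos(q) - 2]].
At the point, J = [[-3.5000, 3.0000], [5.0000, -7.755165]] (det J = 12.143078).
Solving J·Δ = −F gives Δ = (-0.2875, -0.8354).
Then the next iterate is (p, q)₁ = (-1.2875, -1.3354).

(-1.2875, -1.3354)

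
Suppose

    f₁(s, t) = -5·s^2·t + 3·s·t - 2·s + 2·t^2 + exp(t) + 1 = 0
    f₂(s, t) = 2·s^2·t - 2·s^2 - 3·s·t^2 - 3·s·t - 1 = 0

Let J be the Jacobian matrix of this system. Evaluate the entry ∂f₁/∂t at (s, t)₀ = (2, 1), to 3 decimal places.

∂f₁/∂t = -5·s^2 + 3·s + 4·t + exp(t).
At (2, 1) this is -7.282.

-7.282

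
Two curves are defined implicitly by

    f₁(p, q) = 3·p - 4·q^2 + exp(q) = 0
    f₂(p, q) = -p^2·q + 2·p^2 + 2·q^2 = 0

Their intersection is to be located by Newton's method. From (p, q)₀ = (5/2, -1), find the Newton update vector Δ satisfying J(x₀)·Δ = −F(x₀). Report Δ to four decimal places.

(-1.3648, 0.0271)

At (5/2, -1): F = (3.867879, 20.7500).
Jacobian J = [[3, -8·q + exp(q)], [-2·p·q + 4·p, -p^2 + 4·q]].
At the point, J = [[3.0000, 8.367879], [15.0000, -10.2500]] (det J = -156.268192).
Solving J·Δ = −F gives Δ = (-1.3648, 0.0271).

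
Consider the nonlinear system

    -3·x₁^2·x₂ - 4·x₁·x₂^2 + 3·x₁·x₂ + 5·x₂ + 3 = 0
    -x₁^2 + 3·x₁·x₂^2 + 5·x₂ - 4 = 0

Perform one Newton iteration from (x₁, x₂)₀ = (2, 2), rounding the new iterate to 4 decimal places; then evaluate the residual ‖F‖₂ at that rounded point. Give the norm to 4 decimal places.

At (2, 2): F = (-31.0000, 26.0000).
Jacobian J = [[-6·x₁·x₂ - 4·x₂^2 + 3·x₂, -3·x₁^2 - 8·x₁·x₂ + 3·x₁ + 5], [-2·x₁ + 3·x₂^2, 6·x₁·x₂ + 5]].
At the point, J = [[-34.0000, -33.0000], [8.0000, 29.0000]] (det J = -722.0000).
Solving J·Δ = −F gives Δ = (-0.0568, -0.8809).
Then the next iterate is (x₁, x₂)₁ = (1.9432, 1.1191).
Re-evaluating at (1.9432, 1.1191): F = (-7.292384, 5.120376), so ‖F‖₂ = 8.9105.

8.9105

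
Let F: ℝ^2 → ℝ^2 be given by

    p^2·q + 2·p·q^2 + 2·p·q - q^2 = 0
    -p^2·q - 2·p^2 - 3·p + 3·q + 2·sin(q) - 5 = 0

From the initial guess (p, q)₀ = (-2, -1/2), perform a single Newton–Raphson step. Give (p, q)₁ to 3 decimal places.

(0.621, -1.036)

At (-2, -1/2): F = (-1.250, -7.45885).
Jacobian J = [[2·p·q + 2·q^2 + 2·q, p^2 + 4·p·q + 2·p - 2·q], [-2·p·q - 4·p - 3, -p^2 + 2·cos(q) + 3]].
At the point, J = [[1.500, 5.000], [3.000, 0.75517]] (det J = -13.86725).
Solving J·Δ = −F gives Δ = (2.621, -0.536).
Then the next iterate is (p, q)₁ = (0.621, -1.036).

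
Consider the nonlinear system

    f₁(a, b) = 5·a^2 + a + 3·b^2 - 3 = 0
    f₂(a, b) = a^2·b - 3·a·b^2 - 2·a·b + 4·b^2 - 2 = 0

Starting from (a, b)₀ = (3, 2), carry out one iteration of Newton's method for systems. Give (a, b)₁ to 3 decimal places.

(1.378, 1.441)

At (3, 2): F = (57.000, -16.000).
Jacobian J = [[10·a + 1, 6·b], [2·a·b - 3·b^2 - 2·b, a^2 - 6·a·b - 2·a + 8·b]].
At the point, J = [[31.000, 12.000], [-4.000, -17.000]] (det J = -479.000).
Solving J·Δ = −F gives Δ = (-1.622, -0.559).
Then the next iterate is (a, b)₁ = (1.378, 1.441).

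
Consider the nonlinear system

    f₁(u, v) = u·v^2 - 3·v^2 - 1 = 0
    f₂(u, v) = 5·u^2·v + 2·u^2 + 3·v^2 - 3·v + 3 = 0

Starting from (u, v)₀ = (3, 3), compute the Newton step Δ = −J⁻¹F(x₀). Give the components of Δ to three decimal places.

(0.111, -3.089)

At (3, 3): F = (-1.000, 174.000).
Jacobian J = [[v^2, 2·u·v - 6·v], [10·u·v + 4·u, 5·u^2 + 6·v - 3]].
At the point, J = [[9.000, 0.000], [102.000, 60.000]] (det J = 540.000).
Solving J·Δ = −F gives Δ = (0.111, -3.089).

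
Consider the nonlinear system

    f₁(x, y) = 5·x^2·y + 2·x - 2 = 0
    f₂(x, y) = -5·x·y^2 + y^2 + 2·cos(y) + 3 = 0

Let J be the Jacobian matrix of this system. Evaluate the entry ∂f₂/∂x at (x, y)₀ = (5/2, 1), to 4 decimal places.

∂f₂/∂x = -5·y^2.
At (5/2, 1) this is -5.0000.

-5.0000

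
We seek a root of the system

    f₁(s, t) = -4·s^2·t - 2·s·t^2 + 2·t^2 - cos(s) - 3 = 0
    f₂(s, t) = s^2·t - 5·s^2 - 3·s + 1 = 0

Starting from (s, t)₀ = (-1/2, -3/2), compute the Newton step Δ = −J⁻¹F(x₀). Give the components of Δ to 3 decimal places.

(-0.305, 0.772)

At (-1/2, -3/2): F = (4.37242, 0.875).
Jacobian J = [[-8·s·t - 2·t^2 + sin(s), -4·s^2 - 4·s·t + 4·t], [2·s·t - 10·s - 3, s^2]].
At the point, J = [[-10.97943, -10.000], [3.500, 0.250]] (det J = 32.25514).
Solving J·Δ = −F gives Δ = (-0.305, 0.772).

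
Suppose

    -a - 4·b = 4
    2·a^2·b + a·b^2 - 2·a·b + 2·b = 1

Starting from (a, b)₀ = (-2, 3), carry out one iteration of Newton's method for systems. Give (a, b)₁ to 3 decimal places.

At (-2, 3): F = (-14.000, 23.000).
Jacobian J = [[-1, -4], [4·a·b + b^2 - 2·b, 2·a^2 + 2·a·b - 2·a + 2]].
At the point, J = [[-1.000, -4.000], [-21.000, 2.000]] (det J = -86.000).
Solving J·Δ = −F gives Δ = (0.744, -3.686).
Then the next iterate is (a, b)₁ = (-1.256, -0.686).

(-1.256, -0.686)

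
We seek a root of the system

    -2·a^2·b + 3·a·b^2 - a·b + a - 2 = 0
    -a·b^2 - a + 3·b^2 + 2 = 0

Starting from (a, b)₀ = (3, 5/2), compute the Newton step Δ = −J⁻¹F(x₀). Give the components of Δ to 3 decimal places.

(-0.138, -0.271)

At (3, 5/2): F = (4.750, -1.000).
Jacobian J = [[-4·a·b + 3·b^2 - b + 1, -2·a^2 + 6·a·b - a], [-b^2 - 1, -2·a·b + 6·b]].
At the point, J = [[-12.750, 24.000], [-7.250, 0.000]] (det J = 174.000).
Solving J·Δ = −F gives Δ = (-0.138, -0.271).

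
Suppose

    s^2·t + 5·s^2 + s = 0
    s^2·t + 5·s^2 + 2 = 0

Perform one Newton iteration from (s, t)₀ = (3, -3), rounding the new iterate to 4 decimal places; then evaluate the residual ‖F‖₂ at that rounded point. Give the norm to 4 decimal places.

9.1138

At (3, -3): F = (21.0000, 20.0000).
Jacobian J = [[2·s·t + 10·s + 1, s^2], [2·s·t + 10·s, s^2]].
At the point, J = [[13.0000, 9.0000], [12.0000, 9.0000]] (det J = 9.0000).
Solving J·Δ = −F gives Δ = (-1.0000, -0.8889).
Then the next iterate is (s, t)₁ = (2.0000, -3.8889).
Re-evaluating at (2.0000, -3.8889): F = (6.4444, 6.4444), so ‖F‖₂ = 9.1138.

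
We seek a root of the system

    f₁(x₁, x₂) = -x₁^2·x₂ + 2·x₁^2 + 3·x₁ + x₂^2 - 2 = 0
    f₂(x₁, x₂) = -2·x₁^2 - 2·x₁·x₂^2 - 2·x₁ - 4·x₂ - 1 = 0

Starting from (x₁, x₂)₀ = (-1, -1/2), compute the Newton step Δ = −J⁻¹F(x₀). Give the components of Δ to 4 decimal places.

(-1.1000, -0.0250)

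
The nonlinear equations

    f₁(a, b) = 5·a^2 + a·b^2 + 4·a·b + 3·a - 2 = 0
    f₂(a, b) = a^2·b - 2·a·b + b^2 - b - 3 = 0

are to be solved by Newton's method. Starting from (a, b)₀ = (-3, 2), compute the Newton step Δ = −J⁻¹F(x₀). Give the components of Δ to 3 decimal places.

(1.009, -0.714)

At (-3, 2): F = (-2.000, 29.000).
Jacobian J = [[10·a + b^2 + 4·b + 3, 2·a·b + 4·a], [2·a·b - 2·b, a^2 - 2·a + 2·b - 1]].
At the point, J = [[-15.000, -24.000], [-16.000, 18.000]] (det J = -654.000).
Solving J·Δ = −F gives Δ = (1.009, -0.714).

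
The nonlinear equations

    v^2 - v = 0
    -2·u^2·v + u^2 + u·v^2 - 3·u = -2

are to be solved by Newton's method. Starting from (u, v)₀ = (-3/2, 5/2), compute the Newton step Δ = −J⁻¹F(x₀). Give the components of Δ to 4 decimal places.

(0.0410, -0.9375)

At (-3/2, 5/2): F = (3.7500, -11.8750).
Jacobian J = [[0, 2·v - 1], [-4·u·v + 2·u + v^2 - 3, -2·u^2 + 2·u·v]].
At the point, J = [[0.0000, 4.0000], [15.2500, -12.0000]] (det J = -61.0000).
Solving J·Δ = −F gives Δ = (0.0410, -0.9375).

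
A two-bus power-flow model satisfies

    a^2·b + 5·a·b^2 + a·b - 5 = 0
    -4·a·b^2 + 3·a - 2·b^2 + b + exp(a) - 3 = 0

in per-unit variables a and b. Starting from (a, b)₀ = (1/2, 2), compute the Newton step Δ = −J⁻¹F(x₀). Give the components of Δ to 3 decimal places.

At (1/2, 2): F = (6.500, -13.85128).
Jacobian J = [[2·a·b + 5·b^2 + b, a^2 + 10·a·b + a], [-4·b^2 + exp(a) + 3, -8·a·b - 4·b + 1]].
At the point, J = [[24.000, 10.750], [-11.35128, -15.000]] (det J = -237.97375).
Solving J·Δ = −F gives Δ = (0.216, -1.087).

(0.216, -1.087)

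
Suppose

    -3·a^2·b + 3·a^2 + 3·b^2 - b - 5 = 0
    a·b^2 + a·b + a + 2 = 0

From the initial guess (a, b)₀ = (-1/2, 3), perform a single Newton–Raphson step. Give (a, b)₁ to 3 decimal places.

At (-1/2, 3): F = (17.500, -4.500).
Jacobian J = [[-6·a·b + 6·a, -3·a^2 + 6·b - 1], [b^2 + b + 1, 2·a·b + a]].
At the point, J = [[6.000, 16.250], [13.000, -3.500]] (det J = -232.250).
Solving J·Δ = −F gives Δ = (0.051, -1.096).
Then the next iterate is (a, b)₁ = (-0.449, 1.904).

(-0.449, 1.904)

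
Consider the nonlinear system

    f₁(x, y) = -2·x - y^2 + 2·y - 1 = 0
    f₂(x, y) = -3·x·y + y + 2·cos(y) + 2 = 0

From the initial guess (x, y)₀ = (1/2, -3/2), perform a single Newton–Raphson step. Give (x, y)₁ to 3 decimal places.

At (1/2, -3/2): F = (-7.250, 2.89147).
Jacobian J = [[-2, -2·y + 2], [-3·y, -3·x - 2·sin(y) + 1]].
At the point, J = [[-2.000, 5.000], [4.500, 1.49499]] (det J = -25.48998).
Solving J·Δ = −F gives Δ = (-0.992, 1.053).
Then the next iterate is (x, y)₁ = (-0.492, -0.447).

(-0.492, -0.447)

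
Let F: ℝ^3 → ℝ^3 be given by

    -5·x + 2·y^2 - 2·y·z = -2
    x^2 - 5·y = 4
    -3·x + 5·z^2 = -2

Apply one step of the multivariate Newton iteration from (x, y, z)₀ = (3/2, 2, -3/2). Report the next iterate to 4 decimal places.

(9.7014, 4.5708, -2.5569)

At (3/2, 2, -3/2): F = (8.5000, -11.7500, 8.7500).
Jacobian J = [[-5, 4·y - 2·z, -2·y], [2·x, -5, 0], [-3, 0, 10·z]].
At the point, J = [[-5.0000, 11.0000, -4.0000], [3.0000, -5.0000, 0.0000], [-3.0000, 0.0000, -15.0000]] (det J = 180.0000).
Solving J·Δ = −F gives Δ = (8.2014, 2.5708, -1.0569).
Then the next iterate is (x, y, z)₁ = (9.7014, 4.5708, -2.5569).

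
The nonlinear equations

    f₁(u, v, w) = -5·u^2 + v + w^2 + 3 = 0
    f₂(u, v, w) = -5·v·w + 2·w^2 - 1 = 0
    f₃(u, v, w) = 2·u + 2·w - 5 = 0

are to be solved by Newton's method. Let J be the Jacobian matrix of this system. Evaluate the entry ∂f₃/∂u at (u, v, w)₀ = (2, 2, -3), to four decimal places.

2.0000

∂f₃/∂u = 2.
At (2, 2, -3) this is 2.0000.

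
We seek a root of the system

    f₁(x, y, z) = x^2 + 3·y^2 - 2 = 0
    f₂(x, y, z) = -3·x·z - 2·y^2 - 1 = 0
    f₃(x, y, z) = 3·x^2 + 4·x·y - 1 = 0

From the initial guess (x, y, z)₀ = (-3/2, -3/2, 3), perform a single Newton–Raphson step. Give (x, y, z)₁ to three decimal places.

(-0.724, -0.981, 2.081)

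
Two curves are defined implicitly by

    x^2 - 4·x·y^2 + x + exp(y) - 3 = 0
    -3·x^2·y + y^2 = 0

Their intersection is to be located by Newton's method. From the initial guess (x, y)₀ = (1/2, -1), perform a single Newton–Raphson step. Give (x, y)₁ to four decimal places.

At (1/2, -1): F = (-3.882121, 1.7500).
Jacobian J = [[2·x - 4·y^2 + 1, -8·x·y + exp(y)], [-6·x·y, -3·x^2 + 2·y]].
At the point, J = [[-2.0000, 4.367879], [3.0000, -2.7500]] (det J = -7.603638).
Solving J·Δ = −F gives Δ = (0.3988, 1.0714).
Then the next iterate is (x, y)₁ = (0.8988, 0.0714).

(0.8988, 0.0714)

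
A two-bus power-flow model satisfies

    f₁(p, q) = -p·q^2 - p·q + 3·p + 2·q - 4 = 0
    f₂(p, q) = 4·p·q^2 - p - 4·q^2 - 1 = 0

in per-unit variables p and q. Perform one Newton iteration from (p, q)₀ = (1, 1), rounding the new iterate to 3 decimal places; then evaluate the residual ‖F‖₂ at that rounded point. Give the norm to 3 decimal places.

1.556

At (1, 1): F = (-1.000, -2.000).
Jacobian J = [[-q^2 - q + 3, -2·p·q - p + 2], [4·q^2 - 1, 8·p·q - 8·q]].
At the point, J = [[1.000, -1.000], [3.000, 0.000]] (det J = 3.000).
Solving J·Δ = −F gives Δ = (0.667, -0.333).
Then the next iterate is (p, q)₁ = (1.667, 0.667).
Re-evaluating at (1.667, 0.667): F = (0.48148, -1.48004), so ‖F‖₂ = 1.556.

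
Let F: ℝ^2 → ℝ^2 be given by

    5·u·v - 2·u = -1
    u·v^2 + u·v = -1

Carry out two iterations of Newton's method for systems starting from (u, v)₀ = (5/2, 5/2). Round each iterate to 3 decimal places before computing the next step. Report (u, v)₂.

At (5/2, 5/2): F = (27.250, 22.875).
Jacobian J = [[5·v - 2, 5·u], [v^2 + v, 2·u·v + u]].
At the point, J = [[10.500, 12.500], [8.750, 15.000]] (det J = 48.125).
Solving J·Δ = −F gives Δ = (-2.552, -0.036).
Then the next iterate is (u, v)₁ = (-0.052, 2.464).
Round to (-0.052, 2.464) and repeat: F = (0.46336, 0.55616), J = [[10.320, -0.260], [8.53530, -0.30826]].
Δ = (0.002, 1.855), so (u, v)₂ = (-0.050, 4.319).

(-0.050, 4.319)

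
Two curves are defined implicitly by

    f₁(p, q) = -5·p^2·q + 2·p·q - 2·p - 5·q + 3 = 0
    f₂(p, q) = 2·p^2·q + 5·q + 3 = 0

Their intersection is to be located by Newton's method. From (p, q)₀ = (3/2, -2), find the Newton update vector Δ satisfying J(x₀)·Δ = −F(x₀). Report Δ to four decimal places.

(-0.5761, 0.9565)

At (3/2, -2): F = (26.5000, -16.0000).
Jacobian J = [[-10·p·q + 2·q - 2, -5·p^2 + 2·p - 5], [4·p·q, 2·p^2 + 5]].
At the point, J = [[24.0000, -13.2500], [-12.0000, 9.5000]] (det J = 69.0000).
Solving J·Δ = −F gives Δ = (-0.5761, 0.9565).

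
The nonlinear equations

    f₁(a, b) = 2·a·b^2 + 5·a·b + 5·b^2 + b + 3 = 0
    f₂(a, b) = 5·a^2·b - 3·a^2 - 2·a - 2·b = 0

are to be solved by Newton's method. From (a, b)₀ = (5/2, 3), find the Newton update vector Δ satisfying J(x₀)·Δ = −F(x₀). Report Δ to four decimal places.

At (5/2, 3): F = (133.5000, 64.0000).
Jacobian J = [[2·b^2 + 5·b, 4·a·b + 5·a + 10·b + 1], [10·a·b - 6·a - 2, 5·a^2 - 2]].
At the point, J = [[33.0000, 73.5000], [58.0000, 29.2500]] (det J = -3297.7500).
Solving J·Δ = −F gives Δ = (-0.2423, -1.7075).

(-0.2423, -1.7075)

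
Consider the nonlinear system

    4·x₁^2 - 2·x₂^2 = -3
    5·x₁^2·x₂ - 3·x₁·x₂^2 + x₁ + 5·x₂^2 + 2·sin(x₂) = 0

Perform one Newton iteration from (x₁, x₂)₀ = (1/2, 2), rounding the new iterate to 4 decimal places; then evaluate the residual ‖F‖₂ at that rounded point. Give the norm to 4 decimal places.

12.6484

At (1/2, 2): F = (-4.0000, 18.818595).
Jacobian J = [[8·x₁, -4·x₂], [10·x₁·x₂ - 3·x₂^2 + 1, 5·x₁^2 - 6·x₁·x₂ + 10·x₂ + 2·cos(x₂)]].
At the point, J = [[4.0000, -8.0000], [-1.0000, 14.417706]] (det J = 49.670825).
Solving J·Δ = −F gives Δ = (-1.8699, -1.4349).
Then the next iterate is (x₁, x₂)₁ = (-1.3699, 0.5651).
Re-evaluating at (-1.3699, 0.5651): F = (9.867828, 7.912581), so ‖F‖₂ = 12.6484.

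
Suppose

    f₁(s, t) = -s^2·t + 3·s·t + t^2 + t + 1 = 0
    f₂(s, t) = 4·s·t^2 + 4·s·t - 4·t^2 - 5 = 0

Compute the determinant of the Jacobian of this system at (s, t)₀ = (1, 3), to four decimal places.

J = [[-2·s·t + 3·t, -s^2 + 3·s + 2·t + 1], [4·t^2 + 4·t, 8·s·t + 4·s - 8·t]].
At the point, J = [[3.0000, 9.0000], [48.0000, 4.0000]].
det J = -420.0000.

-420.0000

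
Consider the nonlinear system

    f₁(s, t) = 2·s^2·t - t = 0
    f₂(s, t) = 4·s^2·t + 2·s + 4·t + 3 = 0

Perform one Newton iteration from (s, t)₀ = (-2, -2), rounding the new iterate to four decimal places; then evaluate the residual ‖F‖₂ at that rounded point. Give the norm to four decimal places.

3.3580

At (-2, -2): F = (-14.0000, -41.0000).
Jacobian J = [[4·s·t, 2·s^2 - 1], [8·s·t + 2, 4·s^2 + 4]].
At the point, J = [[16.0000, 7.0000], [34.0000, 20.0000]] (det J = 82.0000).
Solving J·Δ = −F gives Δ = (-0.0854, 2.1951).
Then the next iterate is (s, t)₁ = (-2.0854, 0.1951).
Re-evaluating at (-2.0854, 0.1951): F = (1.501838, 3.003476), so ‖F‖₂ = 3.3580.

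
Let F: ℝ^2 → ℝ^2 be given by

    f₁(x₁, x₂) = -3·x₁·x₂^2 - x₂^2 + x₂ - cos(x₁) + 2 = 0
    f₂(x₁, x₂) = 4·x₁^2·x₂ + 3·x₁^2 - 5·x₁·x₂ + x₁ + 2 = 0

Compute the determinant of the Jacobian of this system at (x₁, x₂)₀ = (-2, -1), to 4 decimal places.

-11.6417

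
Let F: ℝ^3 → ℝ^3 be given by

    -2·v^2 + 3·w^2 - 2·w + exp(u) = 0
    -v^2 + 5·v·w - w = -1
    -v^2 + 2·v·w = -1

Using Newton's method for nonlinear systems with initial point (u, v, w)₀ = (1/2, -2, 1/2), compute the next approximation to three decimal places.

At (1/2, -2, 1/2): F = (-6.60128, -8.500, -5.000).
Jacobian J = [[exp(u), -4·v, 6·w - 2], [0, -2·v + 5·w, 5·v - 1], [0, -2·v + 2·w, 2·v]].
At the point, J = [[1.64872, 8.000, 1.000], [0.000, 6.500, -11.000], [0.000, 5.000, -4.000]] (det J = 47.81292).
Solving J·Δ = −F gives Δ = (0.699, 0.724, -0.345).
Then the next iterate is (u, v, w)₁ = (1.199, -1.276, 0.155).

(1.199, -1.276, 0.155)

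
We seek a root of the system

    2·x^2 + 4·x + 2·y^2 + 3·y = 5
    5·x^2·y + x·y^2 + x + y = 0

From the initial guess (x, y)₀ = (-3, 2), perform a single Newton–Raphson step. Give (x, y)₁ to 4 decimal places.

(-1.9880, 1.3724)

At (-3, 2): F = (15.0000, 77.0000).
Jacobian J = [[4·x + 4, 4·y + 3], [10·x·y + y^2 + 1, 5·x^2 + 2·x·y + 1]].
At the point, J = [[-8.0000, 11.0000], [-55.0000, 34.0000]] (det J = 333.0000).
Solving J·Δ = −F gives Δ = (1.0120, -0.6276).
Then the next iterate is (x, y)₁ = (-1.9880, 1.3724).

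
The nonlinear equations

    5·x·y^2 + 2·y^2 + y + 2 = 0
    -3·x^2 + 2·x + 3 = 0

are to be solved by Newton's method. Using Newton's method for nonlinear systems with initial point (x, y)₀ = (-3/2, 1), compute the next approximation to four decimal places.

(-0.8864, 1.0568)

At (-3/2, 1): F = (-2.5000, -6.7500).
Jacobian J = [[5·y^2, 10·x·y + 4·y + 1], [-6·x + 2, 0]].
At the point, J = [[5.0000, -10.0000], [11.0000, 0.0000]] (det J = 110.0000).
Solving J·Δ = −F gives Δ = (0.6136, 0.0568).
Then the next iterate is (x, y)₁ = (-0.8864, 1.0568).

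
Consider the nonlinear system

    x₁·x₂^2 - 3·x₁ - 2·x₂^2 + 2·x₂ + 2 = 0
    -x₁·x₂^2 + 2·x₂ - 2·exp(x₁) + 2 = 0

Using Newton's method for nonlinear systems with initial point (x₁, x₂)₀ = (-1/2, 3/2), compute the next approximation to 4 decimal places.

At (-1/2, 3/2): F = (0.8750, 4.911939).
Jacobian J = [[x₂^2 - 3, 2·x₁·x₂ - 4·x₂ + 2], [-x₂^2 - 2·exp(x₁), -2·x₁·x₂ + 2]].
At the point, J = [[-0.7500, -5.5000], [-3.463061, 3.5000]] (det J = -21.671837).
Solving J·Δ = −F gives Δ = (1.3879, -0.0302).
Then the next iterate is (x₁, x₂)₁ = (0.8879, 1.4698).

(0.8879, 1.4698)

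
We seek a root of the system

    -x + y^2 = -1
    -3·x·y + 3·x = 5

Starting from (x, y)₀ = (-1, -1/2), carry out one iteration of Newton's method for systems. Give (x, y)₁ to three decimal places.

(0.833, -0.083)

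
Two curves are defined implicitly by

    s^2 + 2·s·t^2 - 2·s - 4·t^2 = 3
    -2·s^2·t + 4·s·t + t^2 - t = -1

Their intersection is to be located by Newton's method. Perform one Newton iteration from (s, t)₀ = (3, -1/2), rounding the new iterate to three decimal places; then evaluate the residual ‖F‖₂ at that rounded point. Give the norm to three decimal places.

1.103

At (3, -1/2): F = (0.500, 4.750).
Jacobian J = [[2·s + 2·t^2 - 2, 4·s·t - 8·t], [-4·s·t + 4·t, -2·s^2 + 4·s + 2·t - 1]].
At the point, J = [[4.500, -2.000], [4.000, -8.000]] (det J = -28.000).
Solving J·Δ = −F gives Δ = (0.196, 0.692).
Then the next iterate is (s, t)₁ = (3.196, 0.192).
Re-evaluating at (3.196, 0.192): F = (0.91059, -0.62294), so ‖F‖₂ = 1.103.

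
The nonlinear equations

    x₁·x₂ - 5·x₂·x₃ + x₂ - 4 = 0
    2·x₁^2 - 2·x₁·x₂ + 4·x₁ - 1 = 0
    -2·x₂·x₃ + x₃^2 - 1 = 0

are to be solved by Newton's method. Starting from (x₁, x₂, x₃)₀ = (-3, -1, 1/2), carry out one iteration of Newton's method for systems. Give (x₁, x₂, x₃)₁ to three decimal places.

(-3.101, -0.935, 0.438)

At (-3, -1, 1/2): F = (0.500, -1.000, 0.250).
Jacobian J = [[x₂, x₁ - 5·x₃ + 1, -5·x₂], [4·x₁ - 2·x₂ + 4, -2·x₁, 0], [0, -2·x₃, -2·x₂ + 2·x₃]].
At the point, J = [[-1.000, -4.500, 5.000], [-6.000, 6.000, 0.000], [0.000, -1.000, 3.000]] (det J = -69.000).
Solving J·Δ = −F gives Δ = (-0.101, 0.065, -0.062).
Then the next iterate is (x₁, x₂, x₃)₁ = (-3.101, -0.935, 0.438).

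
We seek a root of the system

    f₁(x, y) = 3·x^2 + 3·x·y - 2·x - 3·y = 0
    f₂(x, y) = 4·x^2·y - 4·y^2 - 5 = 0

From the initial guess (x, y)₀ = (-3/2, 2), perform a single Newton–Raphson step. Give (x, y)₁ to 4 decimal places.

(-1.4017, 1.2345)

At (-3/2, 2): F = (-5.2500, -3.0000).
Jacobian J = [[6·x + 3·y - 2, 3·x - 3], [8·x·y, 4·x^2 - 8·y]].
At the point, J = [[-5.0000, -7.5000], [-24.0000, -7.0000]] (det J = -145.0000).
Solving J·Δ = −F gives Δ = (0.0983, -0.7655).
Then the next iterate is (x, y)₁ = (-1.4017, 1.2345).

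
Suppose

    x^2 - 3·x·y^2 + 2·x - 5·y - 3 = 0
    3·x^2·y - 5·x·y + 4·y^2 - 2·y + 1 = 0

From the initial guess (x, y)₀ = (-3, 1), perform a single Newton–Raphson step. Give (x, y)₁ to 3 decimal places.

(-13.622, -5.027)

At (-3, 1): F = (4.000, 45.000).
Jacobian J = [[2·x - 3·y^2 + 2, -6·x·y - 5], [6·x·y - 5·y, 3·x^2 - 5·x + 8·y - 2]].
At the point, J = [[-7.000, 13.000], [-23.000, 48.000]] (det J = -37.000).
Solving J·Δ = −F gives Δ = (-10.622, -6.027).
Then the next iterate is (x, y)₁ = (-13.622, -5.027).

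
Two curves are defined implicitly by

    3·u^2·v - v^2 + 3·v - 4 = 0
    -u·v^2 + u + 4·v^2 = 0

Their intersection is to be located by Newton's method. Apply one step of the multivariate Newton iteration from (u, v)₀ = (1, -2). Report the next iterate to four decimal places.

(0.3678, -0.7586)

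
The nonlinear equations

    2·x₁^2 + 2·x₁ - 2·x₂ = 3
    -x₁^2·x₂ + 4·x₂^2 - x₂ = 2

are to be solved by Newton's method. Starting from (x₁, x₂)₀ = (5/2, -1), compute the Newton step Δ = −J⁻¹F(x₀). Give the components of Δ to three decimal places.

(-1.348, 0.165)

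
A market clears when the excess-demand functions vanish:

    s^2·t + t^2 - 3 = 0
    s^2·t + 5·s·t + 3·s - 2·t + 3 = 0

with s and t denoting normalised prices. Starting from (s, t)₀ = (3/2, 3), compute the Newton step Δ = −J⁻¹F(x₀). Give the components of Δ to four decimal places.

At (3/2, 3): F = (12.7500, 30.7500).
Jacobian J = [[2·s·t, s^2 + 2·t], [2·s·t + 5·t + 3, s^2 + 5·s - 2]].
At the point, J = [[9.0000, 8.2500], [27.0000, 7.7500]] (det J = -153.0000).
Solving J·Δ = −F gives Δ = (-1.0123, -0.4412).

(-1.0123, -0.4412)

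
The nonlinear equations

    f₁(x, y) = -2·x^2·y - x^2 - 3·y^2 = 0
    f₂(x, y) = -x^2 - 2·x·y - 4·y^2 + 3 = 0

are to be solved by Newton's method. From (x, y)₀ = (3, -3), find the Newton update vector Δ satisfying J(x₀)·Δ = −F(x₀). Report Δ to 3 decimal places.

(-0.600, 1.333)

At (3, -3): F = (18.000, -24.000).
Jacobian J = [[-4·x·y - 2·x, -2·x^2 - 6·y], [-2·x - 2·y, -2·x - 8·y]].
At the point, J = [[30.000, 0.000], [0.000, 18.000]] (det J = 540.000).
Solving J·Δ = −F gives Δ = (-0.600, 1.333).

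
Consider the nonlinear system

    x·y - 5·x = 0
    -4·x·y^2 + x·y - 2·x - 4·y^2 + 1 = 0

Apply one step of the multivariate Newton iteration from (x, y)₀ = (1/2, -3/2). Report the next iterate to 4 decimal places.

At (1/2, -3/2): F = (-3.2500, -14.2500).
Jacobian J = [[y - 5, x], [-4·y^2 + y - 2, -8·x·y + x - 8·y]].
At the point, J = [[-6.5000, 0.5000], [-12.5000, 18.5000]] (det J = -114.0000).
Solving J·Δ = −F gives Δ = (-0.4649, 0.4561).
Then the next iterate is (x, y)₁ = (0.0351, -1.0439).

(0.0351, -1.0439)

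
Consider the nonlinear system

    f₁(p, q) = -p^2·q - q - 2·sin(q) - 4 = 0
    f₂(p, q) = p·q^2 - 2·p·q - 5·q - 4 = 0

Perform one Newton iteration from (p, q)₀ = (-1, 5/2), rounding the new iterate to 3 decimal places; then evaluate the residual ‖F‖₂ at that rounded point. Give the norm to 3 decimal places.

9.761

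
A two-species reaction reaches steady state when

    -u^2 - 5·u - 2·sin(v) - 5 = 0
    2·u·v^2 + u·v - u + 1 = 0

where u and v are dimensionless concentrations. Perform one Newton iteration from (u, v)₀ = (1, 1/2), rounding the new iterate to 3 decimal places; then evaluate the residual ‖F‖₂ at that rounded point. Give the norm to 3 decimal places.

2.993

At (1, 1/2): F = (-11.95885, 1.000).
Jacobian J = [[-2·u - 5, -2·cos(v)], [2·v^2 + v - 1, 4·u·v + u]].
At the point, J = [[-7.000, -1.75517], [0.000, 3.000]] (det J = -21.000).
Solving J·Δ = −F gives Δ = (-1.625, -0.333).
Then the next iterate is (u, v)₁ = (-0.625, 0.167).
Re-evaluating at (-0.625, 0.167): F = (-2.59807, 1.48576), so ‖F‖₂ = 2.993.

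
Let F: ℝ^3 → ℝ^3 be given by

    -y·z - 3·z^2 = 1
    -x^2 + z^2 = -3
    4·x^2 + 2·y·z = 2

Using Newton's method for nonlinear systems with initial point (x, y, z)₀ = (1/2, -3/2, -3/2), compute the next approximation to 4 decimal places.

(7.2500, 9.2500, -2.0833)

At (1/2, -3/2, -3/2): F = (-10.0000, 5.0000, 3.5000).
Jacobian J = [[0, -z, -y - 6·z], [-2·x, 0, 2·z], [8·x, 2·z, 2·y]].
At the point, J = [[0.0000, 1.5000, 10.5000], [-1.0000, 0.0000, -3.0000], [4.0000, -3.0000, -3.0000]] (det J = 9.0000).
Solving J·Δ = −F gives Δ = (6.7500, 10.7500, -0.5833).
Then the next iterate is (x, y, z)₁ = (7.2500, 9.2500, -2.0833).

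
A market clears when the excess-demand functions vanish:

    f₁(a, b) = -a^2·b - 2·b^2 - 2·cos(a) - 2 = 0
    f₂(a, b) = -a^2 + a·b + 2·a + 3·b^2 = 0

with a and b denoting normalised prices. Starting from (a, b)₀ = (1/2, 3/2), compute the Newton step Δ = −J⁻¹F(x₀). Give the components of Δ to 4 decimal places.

(2.9019, -1.6321)

At (1/2, 3/2): F = (-8.630165, 8.2500).
Jacobian J = [[-2·a·b + 2·sin(a), -a^2 - 4·b], [-2·a + b + 2, a + 6·b]].
At the point, J = [[-0.541149, -6.2500], [2.5000, 9.5000]] (det J = 10.484085).
Solving J·Δ = −F gives Δ = (2.9019, -1.6321).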